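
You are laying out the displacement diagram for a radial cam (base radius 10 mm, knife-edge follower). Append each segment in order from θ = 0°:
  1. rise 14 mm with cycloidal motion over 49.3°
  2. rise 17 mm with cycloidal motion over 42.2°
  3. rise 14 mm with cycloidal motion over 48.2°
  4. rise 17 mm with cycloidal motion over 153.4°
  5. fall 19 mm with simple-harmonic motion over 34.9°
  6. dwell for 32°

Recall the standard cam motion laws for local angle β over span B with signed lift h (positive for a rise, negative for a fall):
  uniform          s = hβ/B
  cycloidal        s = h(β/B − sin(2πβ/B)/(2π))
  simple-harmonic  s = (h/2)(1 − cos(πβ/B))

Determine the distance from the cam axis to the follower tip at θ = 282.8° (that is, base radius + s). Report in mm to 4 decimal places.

seg 1 [0°–49.3°] cycloidal, h=14: full span → s += 14 → s = 14.0000
seg 2 [49.3°–91.5°] cycloidal, h=17: full span → s += 17 → s = 31.0000
seg 3 [91.5°–139.7°] cycloidal, h=14: full span → s += 14 → s = 45.0000
seg 4 [139.7°–293.1°] cycloidal, h=17: θ=282.8° here. β=143.1, B=153.4. 17·(0.9329 − sin(2π·0.9329)/(2π)) = 16.9664 → s = 61.9664
radial distance = base radius + s = 10 + 61.9664 = 71.9664

71.9664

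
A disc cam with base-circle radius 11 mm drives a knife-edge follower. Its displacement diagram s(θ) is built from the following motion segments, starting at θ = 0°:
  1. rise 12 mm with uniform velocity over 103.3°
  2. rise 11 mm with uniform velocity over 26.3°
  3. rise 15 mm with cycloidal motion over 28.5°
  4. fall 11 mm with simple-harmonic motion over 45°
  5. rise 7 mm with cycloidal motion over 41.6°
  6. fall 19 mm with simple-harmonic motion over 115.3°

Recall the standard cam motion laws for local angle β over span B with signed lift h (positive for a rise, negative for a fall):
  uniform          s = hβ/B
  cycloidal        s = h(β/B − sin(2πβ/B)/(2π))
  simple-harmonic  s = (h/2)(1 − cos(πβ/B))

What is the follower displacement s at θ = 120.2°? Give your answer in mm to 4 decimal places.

seg 1 [0°–103.3°] uniform, h=12: full span → s += 12 → s = 12.0000
seg 2 [103.3°–129.6°] uniform, h=11: θ=120.2° here. β=16.9, B=26.3. 11·16.9/26.3 = 7.0684 → s = 19.0684

19.0684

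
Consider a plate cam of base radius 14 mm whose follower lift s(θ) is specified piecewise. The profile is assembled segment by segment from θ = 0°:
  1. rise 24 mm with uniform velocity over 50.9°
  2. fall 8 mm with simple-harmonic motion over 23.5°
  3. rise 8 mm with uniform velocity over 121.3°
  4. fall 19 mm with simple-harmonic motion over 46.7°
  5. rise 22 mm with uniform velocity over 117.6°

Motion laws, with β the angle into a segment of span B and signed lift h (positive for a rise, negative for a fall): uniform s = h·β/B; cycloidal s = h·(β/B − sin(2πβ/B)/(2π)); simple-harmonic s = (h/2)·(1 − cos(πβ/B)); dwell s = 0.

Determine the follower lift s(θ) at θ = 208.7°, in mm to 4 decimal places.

seg 1 [0°–50.9°] uniform, h=24: full span → s += 24 → s = 24.0000
seg 2 [50.9°–74.4°] simple-harmonic, h=-8: full span → s += -8 → s = 16.0000
seg 3 [74.4°–195.7°] uniform, h=8: full span → s += 8 → s = 24.0000
seg 4 [195.7°–242.4°] simple-harmonic, h=-19: θ=208.7° here. β=13, B=46.7. -19/2·(1 − cos(π·0.2784)) = -3.4071 → s = 20.5929

20.5929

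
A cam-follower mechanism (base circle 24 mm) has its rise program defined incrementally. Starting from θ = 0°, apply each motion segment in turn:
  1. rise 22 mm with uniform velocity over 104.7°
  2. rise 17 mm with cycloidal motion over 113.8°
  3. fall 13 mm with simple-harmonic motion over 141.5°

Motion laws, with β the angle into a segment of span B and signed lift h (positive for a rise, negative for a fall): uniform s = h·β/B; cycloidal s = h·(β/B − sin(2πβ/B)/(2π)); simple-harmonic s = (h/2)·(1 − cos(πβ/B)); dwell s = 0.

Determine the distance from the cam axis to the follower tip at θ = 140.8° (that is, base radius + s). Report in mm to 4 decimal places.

seg 1 [0°–104.7°] uniform, h=22: full span → s += 22 → s = 22.0000
seg 2 [104.7°–218.5°] cycloidal, h=17: θ=140.8° here. β=36.1, B=113.8. 17·(0.3172 − sin(2π·0.3172)/(2π)) = 2.9249 → s = 24.9249
radial distance = base radius + s = 24 + 24.9249 = 48.9249

48.9249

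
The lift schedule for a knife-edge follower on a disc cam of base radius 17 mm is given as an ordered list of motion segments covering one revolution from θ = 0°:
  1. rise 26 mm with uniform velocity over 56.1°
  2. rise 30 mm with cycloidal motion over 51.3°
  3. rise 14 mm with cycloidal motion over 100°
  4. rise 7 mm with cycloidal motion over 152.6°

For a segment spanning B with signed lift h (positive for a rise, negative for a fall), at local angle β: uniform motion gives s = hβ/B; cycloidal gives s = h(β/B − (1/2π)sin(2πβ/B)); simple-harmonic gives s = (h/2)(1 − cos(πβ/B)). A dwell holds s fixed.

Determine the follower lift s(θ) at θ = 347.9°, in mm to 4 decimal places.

seg 1 [0°–56.1°] uniform, h=26: full span → s += 26 → s = 26.0000
seg 2 [56.1°–107.4°] cycloidal, h=30: full span → s += 30 → s = 56.0000
seg 3 [107.4°–207.4°] cycloidal, h=14: full span → s += 14 → s = 70.0000
seg 4 [207.4°–360°] cycloidal, h=7: θ=347.9° here. β=140.5, B=152.6. 7·(0.9207 − sin(2π·0.9207)/(2π)) = 6.9773 → s = 76.9773

76.9773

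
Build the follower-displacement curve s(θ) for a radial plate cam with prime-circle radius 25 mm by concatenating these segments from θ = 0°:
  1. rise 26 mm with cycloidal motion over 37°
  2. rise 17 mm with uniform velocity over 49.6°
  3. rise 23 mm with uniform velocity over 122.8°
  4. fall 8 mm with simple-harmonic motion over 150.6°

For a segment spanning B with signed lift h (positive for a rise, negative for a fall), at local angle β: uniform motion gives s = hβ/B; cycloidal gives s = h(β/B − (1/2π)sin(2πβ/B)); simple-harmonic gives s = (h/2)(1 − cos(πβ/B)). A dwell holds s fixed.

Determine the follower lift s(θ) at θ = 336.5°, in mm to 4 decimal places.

seg 1 [0°–37°] cycloidal, h=26: full span → s += 26 → s = 26.0000
seg 2 [37°–86.6°] uniform, h=17: full span → s += 17 → s = 43.0000
seg 3 [86.6°–209.4°] uniform, h=23: full span → s += 23 → s = 66.0000
seg 4 [209.4°–360°] simple-harmonic, h=-8: θ=336.5° here. β=127.1, B=150.6. -8/2·(1 − cos(π·0.8440)) = -7.5289 → s = 58.4711

58.4711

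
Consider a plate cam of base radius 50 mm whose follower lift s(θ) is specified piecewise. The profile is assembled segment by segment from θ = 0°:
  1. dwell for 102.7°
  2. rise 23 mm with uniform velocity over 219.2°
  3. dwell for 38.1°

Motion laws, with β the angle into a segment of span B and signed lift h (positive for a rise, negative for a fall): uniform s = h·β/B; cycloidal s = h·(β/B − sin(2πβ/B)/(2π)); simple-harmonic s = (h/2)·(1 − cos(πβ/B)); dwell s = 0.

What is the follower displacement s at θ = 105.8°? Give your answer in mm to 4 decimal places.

seg 1 [0°–102.7°] dwell: s stays 0.0000
seg 2 [102.7°–321.9°] uniform, h=23: θ=105.8° here. β=3.1, B=219.2. 23·3.1/219.2 = 0.3253 → s = 0.3253

0.3253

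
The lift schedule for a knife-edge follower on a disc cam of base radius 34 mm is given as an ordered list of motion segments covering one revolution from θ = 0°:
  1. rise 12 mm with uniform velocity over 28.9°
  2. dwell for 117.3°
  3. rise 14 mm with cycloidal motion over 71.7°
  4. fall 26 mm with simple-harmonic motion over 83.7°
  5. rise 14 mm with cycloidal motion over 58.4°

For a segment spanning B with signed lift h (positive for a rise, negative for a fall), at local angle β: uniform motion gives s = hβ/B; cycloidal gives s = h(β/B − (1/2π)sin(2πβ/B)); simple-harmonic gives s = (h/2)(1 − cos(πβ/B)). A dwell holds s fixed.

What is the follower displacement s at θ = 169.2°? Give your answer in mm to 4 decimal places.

seg 1 [0°–28.9°] uniform, h=12: full span → s += 12 → s = 12.0000
seg 2 [28.9°–146.2°] dwell: s stays 12.0000
seg 3 [146.2°–217.9°] cycloidal, h=14: θ=169.2° here. β=23, B=71.7. 14·(0.3208 − sin(2π·0.3208)/(2π)) = 2.4795 → s = 14.4795

14.4795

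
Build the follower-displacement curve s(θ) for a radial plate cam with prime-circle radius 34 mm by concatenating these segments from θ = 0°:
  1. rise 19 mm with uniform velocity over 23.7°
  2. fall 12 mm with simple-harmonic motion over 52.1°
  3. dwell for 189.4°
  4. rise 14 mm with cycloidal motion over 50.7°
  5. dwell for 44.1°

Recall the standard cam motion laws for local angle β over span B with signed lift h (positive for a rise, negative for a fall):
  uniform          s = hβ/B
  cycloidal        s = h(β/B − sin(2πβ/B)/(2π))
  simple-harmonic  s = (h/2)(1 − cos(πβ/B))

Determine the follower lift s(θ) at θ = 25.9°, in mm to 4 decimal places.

seg 1 [0°–23.7°] uniform, h=19: full span → s += 19 → s = 19.0000
seg 2 [23.7°–75.8°] simple-harmonic, h=-12: θ=25.9° here. β=2.2, B=52.1. -12/2·(1 − cos(π·0.0422)) = -0.0527 → s = 18.9473

18.9473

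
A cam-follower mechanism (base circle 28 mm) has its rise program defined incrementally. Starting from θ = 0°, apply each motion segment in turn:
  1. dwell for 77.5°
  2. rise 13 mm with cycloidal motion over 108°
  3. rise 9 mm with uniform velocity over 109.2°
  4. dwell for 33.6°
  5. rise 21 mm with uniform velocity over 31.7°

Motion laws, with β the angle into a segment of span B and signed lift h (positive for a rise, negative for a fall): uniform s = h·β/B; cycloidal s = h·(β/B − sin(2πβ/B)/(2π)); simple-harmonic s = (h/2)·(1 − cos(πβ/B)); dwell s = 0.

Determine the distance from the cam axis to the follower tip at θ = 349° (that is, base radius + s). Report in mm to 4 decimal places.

seg 1 [0°–77.5°] dwell: s stays 0.0000
seg 2 [77.5°–185.5°] cycloidal, h=13: full span → s += 13 → s = 13.0000
seg 3 [185.5°–294.7°] uniform, h=9: full span → s += 9 → s = 22.0000
seg 4 [294.7°–328.3°] dwell: s stays 22.0000
seg 5 [328.3°–360°] uniform, h=21: θ=349° here. β=20.7, B=31.7. 21·20.7/31.7 = 13.7129 → s = 35.7129
radial distance = base radius + s = 28 + 35.7129 = 63.7129

63.7129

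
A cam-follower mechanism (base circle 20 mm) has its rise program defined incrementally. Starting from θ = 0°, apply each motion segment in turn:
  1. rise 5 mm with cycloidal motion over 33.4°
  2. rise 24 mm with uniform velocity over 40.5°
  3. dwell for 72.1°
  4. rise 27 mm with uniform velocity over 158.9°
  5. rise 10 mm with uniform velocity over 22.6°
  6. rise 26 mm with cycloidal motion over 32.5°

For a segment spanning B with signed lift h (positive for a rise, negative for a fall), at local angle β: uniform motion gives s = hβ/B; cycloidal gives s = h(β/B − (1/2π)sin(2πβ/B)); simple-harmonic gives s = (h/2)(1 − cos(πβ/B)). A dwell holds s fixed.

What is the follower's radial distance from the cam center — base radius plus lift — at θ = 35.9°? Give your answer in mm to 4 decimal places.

seg 1 [0°–33.4°] cycloidal, h=5: full span → s += 5 → s = 5.0000
seg 2 [33.4°–73.9°] uniform, h=24: θ=35.9° here. β=2.5, B=40.5. 24·2.5/40.5 = 1.4815 → s = 6.4815
radial distance = base radius + s = 20 + 6.4815 = 26.4815

26.4815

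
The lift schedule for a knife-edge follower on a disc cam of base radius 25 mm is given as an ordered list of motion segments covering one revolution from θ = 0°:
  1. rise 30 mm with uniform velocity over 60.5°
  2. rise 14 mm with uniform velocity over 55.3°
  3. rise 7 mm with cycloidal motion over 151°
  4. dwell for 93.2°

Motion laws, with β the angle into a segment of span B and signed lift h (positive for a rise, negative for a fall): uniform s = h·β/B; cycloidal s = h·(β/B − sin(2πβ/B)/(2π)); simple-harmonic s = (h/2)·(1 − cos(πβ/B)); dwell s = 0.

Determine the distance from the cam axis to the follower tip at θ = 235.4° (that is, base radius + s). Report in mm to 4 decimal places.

seg 1 [0°–60.5°] uniform, h=30: full span → s += 30 → s = 30.0000
seg 2 [60.5°–115.8°] uniform, h=14: full span → s += 14 → s = 44.0000
seg 3 [115.8°–266.8°] cycloidal, h=7: θ=235.4° here. β=119.6, B=151. 7·(0.7921 − sin(2π·0.7921)/(2π)) = 6.6198 → s = 50.6198
radial distance = base radius + s = 25 + 50.6198 = 75.6198

75.6198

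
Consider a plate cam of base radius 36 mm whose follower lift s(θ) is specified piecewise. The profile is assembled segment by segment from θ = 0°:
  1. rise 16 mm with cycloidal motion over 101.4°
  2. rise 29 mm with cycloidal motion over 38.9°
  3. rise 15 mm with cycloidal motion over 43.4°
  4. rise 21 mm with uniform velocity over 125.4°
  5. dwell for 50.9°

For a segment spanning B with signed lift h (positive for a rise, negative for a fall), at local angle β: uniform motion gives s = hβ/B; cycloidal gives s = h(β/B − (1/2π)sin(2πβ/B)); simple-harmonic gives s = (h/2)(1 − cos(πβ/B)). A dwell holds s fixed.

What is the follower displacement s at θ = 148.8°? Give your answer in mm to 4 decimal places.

seg 1 [0°–101.4°] cycloidal, h=16: full span → s += 16 → s = 16.0000
seg 2 [101.4°–140.3°] cycloidal, h=29: full span → s += 29 → s = 45.0000
seg 3 [140.3°–183.7°] cycloidal, h=15: θ=148.8° here. β=8.5, B=43.4. 15·(0.1959 − sin(2π·0.1959)/(2π)) = 0.6873 → s = 45.6873

45.6873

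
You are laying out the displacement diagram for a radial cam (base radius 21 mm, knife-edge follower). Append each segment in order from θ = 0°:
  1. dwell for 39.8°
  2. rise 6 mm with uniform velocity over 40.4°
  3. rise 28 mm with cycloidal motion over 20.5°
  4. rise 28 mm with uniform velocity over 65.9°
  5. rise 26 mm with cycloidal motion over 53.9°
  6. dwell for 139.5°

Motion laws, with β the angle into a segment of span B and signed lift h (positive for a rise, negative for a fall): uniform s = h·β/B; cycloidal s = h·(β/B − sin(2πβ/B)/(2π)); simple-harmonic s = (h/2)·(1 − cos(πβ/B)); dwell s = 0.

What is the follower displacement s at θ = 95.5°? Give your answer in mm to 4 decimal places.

seg 1 [0°–39.8°] dwell: s stays 0.0000
seg 2 [39.8°–80.2°] uniform, h=6: full span → s += 6 → s = 6.0000
seg 3 [80.2°–100.7°] cycloidal, h=28: θ=95.5° here. β=15.3, B=20.5. 28·(0.7463 − sin(2π·0.7463)/(2π)) = 25.3527 → s = 31.3527

31.3527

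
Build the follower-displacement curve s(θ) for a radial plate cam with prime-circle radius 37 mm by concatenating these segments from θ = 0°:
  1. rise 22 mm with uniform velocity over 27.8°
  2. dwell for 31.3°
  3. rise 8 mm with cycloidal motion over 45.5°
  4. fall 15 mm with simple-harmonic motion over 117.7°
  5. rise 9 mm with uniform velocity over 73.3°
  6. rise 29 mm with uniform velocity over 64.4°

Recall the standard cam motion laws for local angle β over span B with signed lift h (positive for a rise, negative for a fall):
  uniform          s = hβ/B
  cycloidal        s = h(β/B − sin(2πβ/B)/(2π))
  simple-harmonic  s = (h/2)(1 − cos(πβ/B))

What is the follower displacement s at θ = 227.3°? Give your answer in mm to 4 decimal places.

seg 1 [0°–27.8°] uniform, h=22: full span → s += 22 → s = 22.0000
seg 2 [27.8°–59.1°] dwell: s stays 22.0000
seg 3 [59.1°–104.6°] cycloidal, h=8: full span → s += 8 → s = 30.0000
seg 4 [104.6°–222.3°] simple-harmonic, h=-15: full span → s += -15 → s = 15.0000
seg 5 [222.3°–295.6°] uniform, h=9: θ=227.3° here. β=5, B=73.3. 9·5/73.3 = 0.6139 → s = 15.6139

15.6139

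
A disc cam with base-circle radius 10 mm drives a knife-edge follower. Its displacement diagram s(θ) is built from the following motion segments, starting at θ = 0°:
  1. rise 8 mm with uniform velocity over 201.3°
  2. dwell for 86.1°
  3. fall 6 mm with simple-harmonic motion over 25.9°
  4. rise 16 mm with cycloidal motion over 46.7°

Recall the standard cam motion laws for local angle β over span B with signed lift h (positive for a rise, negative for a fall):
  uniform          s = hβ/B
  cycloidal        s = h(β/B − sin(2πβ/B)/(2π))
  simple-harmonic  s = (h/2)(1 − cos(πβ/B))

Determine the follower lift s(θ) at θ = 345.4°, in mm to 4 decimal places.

seg 1 [0°–201.3°] uniform, h=8: full span → s += 8 → s = 8.0000
seg 2 [201.3°–287.4°] dwell: s stays 8.0000
seg 3 [287.4°–313.3°] simple-harmonic, h=-6: full span → s += -6 → s = 2.0000
seg 4 [313.3°–360°] cycloidal, h=16: θ=345.4° here. β=32.1, B=46.7. 16·(0.6874 − sin(2π·0.6874)/(2π)) = 13.3497 → s = 15.3497

15.3497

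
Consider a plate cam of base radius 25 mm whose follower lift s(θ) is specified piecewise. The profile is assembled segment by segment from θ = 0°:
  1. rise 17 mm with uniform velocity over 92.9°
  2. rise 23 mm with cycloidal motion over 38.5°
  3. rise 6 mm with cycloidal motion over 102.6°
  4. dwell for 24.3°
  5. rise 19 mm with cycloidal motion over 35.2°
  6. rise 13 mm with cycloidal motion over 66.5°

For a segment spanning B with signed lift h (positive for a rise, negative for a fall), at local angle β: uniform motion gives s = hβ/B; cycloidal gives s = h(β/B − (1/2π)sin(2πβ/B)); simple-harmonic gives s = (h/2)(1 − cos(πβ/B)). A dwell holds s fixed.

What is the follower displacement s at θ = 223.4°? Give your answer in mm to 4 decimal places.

seg 1 [0°–92.9°] uniform, h=17: full span → s += 17 → s = 17.0000
seg 2 [92.9°–131.4°] cycloidal, h=23: full span → s += 23 → s = 40.0000
seg 3 [131.4°–234°] cycloidal, h=6: θ=223.4° here. β=92, B=102.6. 6·(0.8967 − sin(2π·0.8967)/(2π)) = 5.9574 → s = 45.9574

45.9574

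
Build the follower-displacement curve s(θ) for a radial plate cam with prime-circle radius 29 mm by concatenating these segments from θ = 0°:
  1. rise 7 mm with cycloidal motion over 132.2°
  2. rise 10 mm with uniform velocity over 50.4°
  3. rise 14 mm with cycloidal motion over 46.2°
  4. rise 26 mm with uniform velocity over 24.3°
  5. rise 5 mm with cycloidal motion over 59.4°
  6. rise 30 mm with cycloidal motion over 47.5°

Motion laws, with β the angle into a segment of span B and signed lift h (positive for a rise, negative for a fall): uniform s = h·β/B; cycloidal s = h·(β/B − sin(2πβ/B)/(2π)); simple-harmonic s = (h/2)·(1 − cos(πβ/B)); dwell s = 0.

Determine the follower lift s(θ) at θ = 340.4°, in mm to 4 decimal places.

seg 1 [0°–132.2°] cycloidal, h=7: full span → s += 7 → s = 7.0000
seg 2 [132.2°–182.6°] uniform, h=10: full span → s += 10 → s = 17.0000
seg 3 [182.6°–228.8°] cycloidal, h=14: full span → s += 14 → s = 31.0000
seg 4 [228.8°–253.1°] uniform, h=26: full span → s += 26 → s = 57.0000
seg 5 [253.1°–312.5°] cycloidal, h=5: full span → s += 5 → s = 62.0000
seg 6 [312.5°–360°] cycloidal, h=30: θ=340.4° here. β=27.9, B=47.5. 30·(0.5874 − sin(2π·0.5874)/(2π)) = 20.1124 → s = 82.1124

82.1124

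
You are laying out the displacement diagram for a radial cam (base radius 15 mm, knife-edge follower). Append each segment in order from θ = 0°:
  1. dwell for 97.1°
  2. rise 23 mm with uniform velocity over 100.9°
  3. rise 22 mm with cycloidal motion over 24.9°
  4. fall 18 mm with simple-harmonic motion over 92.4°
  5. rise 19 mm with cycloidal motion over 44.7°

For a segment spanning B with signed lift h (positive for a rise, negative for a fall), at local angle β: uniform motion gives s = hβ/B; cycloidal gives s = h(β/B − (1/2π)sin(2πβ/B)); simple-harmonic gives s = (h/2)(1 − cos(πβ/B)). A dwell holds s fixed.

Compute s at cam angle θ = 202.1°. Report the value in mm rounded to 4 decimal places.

seg 1 [0°–97.1°] dwell: s stays 0.0000
seg 2 [97.1°–198°] uniform, h=23: full span → s += 23 → s = 23.0000
seg 3 [198°–222.9°] cycloidal, h=22: θ=202.1° here. β=4.1, B=24.9. 22·(0.1647 − sin(2π·0.1647)/(2π)) = 0.6125 → s = 23.6125

23.6125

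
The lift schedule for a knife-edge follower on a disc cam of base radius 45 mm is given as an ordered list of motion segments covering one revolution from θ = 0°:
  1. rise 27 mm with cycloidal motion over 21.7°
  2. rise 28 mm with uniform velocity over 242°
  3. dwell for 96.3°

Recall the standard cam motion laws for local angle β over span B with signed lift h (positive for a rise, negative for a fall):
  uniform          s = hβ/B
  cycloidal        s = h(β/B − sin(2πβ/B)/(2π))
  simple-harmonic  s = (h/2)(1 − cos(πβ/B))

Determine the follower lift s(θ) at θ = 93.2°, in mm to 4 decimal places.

seg 1 [0°–21.7°] cycloidal, h=27: full span → s += 27 → s = 27.0000
seg 2 [21.7°–263.7°] uniform, h=28: θ=93.2° here. β=71.5, B=242. 28·71.5/242 = 8.2727 → s = 35.2727

35.2727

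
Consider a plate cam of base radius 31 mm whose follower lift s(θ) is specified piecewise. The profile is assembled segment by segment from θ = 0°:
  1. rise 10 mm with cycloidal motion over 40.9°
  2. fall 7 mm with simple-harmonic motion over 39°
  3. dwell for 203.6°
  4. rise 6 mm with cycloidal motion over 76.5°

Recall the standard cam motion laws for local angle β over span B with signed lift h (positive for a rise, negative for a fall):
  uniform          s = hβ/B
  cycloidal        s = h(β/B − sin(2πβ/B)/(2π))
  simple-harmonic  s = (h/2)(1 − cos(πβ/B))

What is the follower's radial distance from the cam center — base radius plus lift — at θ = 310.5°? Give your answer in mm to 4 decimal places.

seg 1 [0°–40.9°] cycloidal, h=10: full span → s += 10 → s = 10.0000
seg 2 [40.9°–79.9°] simple-harmonic, h=-7: full span → s += -7 → s = 3.0000
seg 3 [79.9°–283.5°] dwell: s stays 3.0000
seg 4 [283.5°–360°] cycloidal, h=6: θ=310.5° here. β=27, B=76.5. 6·(0.3529 − sin(2π·0.3529)/(2π)) = 1.3556 → s = 4.3556
radial distance = base radius + s = 31 + 4.3556 = 35.3556

35.3556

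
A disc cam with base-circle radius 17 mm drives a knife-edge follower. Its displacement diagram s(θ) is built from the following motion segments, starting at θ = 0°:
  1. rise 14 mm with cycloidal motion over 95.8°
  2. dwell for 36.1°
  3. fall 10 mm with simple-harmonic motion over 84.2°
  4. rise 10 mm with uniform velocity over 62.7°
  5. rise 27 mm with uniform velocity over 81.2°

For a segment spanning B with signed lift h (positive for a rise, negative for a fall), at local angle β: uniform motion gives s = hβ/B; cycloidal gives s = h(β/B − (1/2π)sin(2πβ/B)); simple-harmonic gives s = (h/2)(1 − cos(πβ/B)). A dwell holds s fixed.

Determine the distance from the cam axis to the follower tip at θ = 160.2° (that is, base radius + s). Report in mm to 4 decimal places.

seg 1 [0°–95.8°] cycloidal, h=14: full span → s += 14 → s = 14.0000
seg 2 [95.8°–131.9°] dwell: s stays 14.0000
seg 3 [131.9°–216.1°] simple-harmonic, h=-10: θ=160.2° here. β=28.3, B=84.2. -10/2·(1 − cos(π·0.3361)) = -2.5378 → s = 11.4622
radial distance = base radius + s = 17 + 11.4622 = 28.4622

28.4622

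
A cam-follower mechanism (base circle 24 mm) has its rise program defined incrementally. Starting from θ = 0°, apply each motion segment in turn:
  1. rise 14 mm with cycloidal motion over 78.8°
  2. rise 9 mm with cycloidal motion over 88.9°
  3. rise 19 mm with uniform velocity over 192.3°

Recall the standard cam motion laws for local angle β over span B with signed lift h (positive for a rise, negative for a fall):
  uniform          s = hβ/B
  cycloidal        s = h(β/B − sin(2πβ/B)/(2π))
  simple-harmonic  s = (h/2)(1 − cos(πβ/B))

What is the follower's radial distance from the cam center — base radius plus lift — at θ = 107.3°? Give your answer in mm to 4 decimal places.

seg 1 [0°–78.8°] cycloidal, h=14: full span → s += 14 → s = 14.0000
seg 2 [78.8°–167.7°] cycloidal, h=9: θ=107.3° here. β=28.5, B=88.9. 9·(0.3206 − sin(2π·0.3206)/(2π)) = 1.5914 → s = 15.5914
radial distance = base radius + s = 24 + 15.5914 = 39.5914

39.5914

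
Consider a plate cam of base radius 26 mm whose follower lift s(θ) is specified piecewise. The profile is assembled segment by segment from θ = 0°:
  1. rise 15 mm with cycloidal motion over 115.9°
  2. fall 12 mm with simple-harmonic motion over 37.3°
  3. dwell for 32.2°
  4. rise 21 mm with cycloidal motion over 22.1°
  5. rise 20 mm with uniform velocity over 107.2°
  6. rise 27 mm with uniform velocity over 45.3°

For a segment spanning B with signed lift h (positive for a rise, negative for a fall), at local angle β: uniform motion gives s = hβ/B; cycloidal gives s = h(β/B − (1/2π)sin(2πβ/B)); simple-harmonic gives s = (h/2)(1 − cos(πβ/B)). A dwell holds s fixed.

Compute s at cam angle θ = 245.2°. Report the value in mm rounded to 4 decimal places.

seg 1 [0°–115.9°] cycloidal, h=15: full span → s += 15 → s = 15.0000
seg 2 [115.9°–153.2°] simple-harmonic, h=-12: full span → s += -12 → s = 3.0000
seg 3 [153.2°–185.4°] dwell: s stays 3.0000
seg 4 [185.4°–207.5°] cycloidal, h=21: full span → s += 21 → s = 24.0000
seg 5 [207.5°–314.7°] uniform, h=20: θ=245.2° here. β=37.7, B=107.2. 20·37.7/107.2 = 7.0336 → s = 31.0336

31.0336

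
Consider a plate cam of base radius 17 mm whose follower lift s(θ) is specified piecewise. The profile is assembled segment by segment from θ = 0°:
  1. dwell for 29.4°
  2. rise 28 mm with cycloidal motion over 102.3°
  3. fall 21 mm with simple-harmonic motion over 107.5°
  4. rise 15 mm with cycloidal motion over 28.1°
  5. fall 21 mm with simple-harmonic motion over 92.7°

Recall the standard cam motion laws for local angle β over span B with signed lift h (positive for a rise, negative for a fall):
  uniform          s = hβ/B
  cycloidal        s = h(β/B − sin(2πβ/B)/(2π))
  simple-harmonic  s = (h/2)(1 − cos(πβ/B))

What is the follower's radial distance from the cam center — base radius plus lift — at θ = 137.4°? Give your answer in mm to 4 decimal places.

seg 1 [0°–29.4°] dwell: s stays 0.0000
seg 2 [29.4°–131.7°] cycloidal, h=28: full span → s += 28 → s = 28.0000
seg 3 [131.7°–239.2°] simple-harmonic, h=-21: θ=137.4° here. β=5.7, B=107.5. -21/2·(1 − cos(π·0.0530)) = -0.1453 → s = 27.8547
radial distance = base radius + s = 17 + 27.8547 = 44.8547

44.8547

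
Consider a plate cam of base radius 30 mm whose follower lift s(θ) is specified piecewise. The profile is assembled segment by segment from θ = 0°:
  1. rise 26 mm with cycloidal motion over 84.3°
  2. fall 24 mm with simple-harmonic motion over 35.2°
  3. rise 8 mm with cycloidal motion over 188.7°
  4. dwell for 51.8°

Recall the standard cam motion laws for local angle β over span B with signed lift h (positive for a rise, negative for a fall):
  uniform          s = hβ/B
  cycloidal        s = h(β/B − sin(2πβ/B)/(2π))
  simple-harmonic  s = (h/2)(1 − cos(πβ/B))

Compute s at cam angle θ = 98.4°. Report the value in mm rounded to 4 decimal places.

seg 1 [0°–84.3°] cycloidal, h=26: full span → s += 26 → s = 26.0000
seg 2 [84.3°–119.5°] simple-harmonic, h=-24: θ=98.4° here. β=14.1, B=35.2. -24/2·(1 − cos(π·0.4006)) = -8.3122 → s = 17.6878

17.6878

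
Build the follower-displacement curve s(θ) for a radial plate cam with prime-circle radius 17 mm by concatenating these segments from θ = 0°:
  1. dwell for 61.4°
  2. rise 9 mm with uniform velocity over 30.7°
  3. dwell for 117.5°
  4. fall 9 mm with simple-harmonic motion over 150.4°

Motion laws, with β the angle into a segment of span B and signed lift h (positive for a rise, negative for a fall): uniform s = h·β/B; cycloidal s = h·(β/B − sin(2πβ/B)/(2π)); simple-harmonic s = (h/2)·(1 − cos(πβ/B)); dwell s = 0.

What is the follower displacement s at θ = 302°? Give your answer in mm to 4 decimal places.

seg 1 [0°–61.4°] dwell: s stays 0.0000
seg 2 [61.4°–92.1°] uniform, h=9: full span → s += 9 → s = 9.0000
seg 3 [92.1°–209.6°] dwell: s stays 9.0000
seg 4 [209.6°–360°] simple-harmonic, h=-9: θ=302° here. β=92.4, B=150.4. -9/2·(1 − cos(π·0.6144)) = -6.0822 → s = 2.9178

2.9178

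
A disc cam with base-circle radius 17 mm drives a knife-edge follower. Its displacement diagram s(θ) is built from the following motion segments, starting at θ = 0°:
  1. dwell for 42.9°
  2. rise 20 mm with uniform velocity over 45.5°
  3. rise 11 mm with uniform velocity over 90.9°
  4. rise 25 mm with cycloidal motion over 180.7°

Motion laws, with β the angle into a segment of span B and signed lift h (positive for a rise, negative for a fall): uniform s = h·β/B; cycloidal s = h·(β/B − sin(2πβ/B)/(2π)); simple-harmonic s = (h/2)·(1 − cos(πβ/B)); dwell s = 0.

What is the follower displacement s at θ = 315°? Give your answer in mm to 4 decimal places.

seg 1 [0°–42.9°] dwell: s stays 0.0000
seg 2 [42.9°–88.4°] uniform, h=20: full span → s += 20 → s = 20.0000
seg 3 [88.4°–179.3°] uniform, h=11: full span → s += 11 → s = 31.0000
seg 4 [179.3°–360°] cycloidal, h=25: θ=315° here. β=135.7, B=180.7. 25·(0.7510 − sin(2π·0.7510)/(2π)) = 22.7530 → s = 53.7530

53.7530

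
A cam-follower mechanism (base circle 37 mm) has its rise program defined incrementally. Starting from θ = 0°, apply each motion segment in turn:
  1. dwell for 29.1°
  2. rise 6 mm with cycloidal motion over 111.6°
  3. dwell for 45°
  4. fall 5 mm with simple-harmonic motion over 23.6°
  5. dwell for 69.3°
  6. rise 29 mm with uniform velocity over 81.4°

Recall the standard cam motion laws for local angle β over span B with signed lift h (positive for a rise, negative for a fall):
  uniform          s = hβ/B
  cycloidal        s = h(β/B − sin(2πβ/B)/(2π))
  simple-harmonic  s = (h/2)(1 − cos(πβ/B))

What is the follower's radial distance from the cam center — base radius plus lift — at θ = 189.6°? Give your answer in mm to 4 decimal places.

seg 1 [0°–29.1°] dwell: s stays 0.0000
seg 2 [29.1°–140.7°] cycloidal, h=6: full span → s += 6 → s = 6.0000
seg 3 [140.7°–185.7°] dwell: s stays 6.0000
seg 4 [185.7°–209.3°] simple-harmonic, h=-5: θ=189.6° here. β=3.9, B=23.6. -5/2·(1 − cos(π·0.1653)) = -0.3294 → s = 5.6706
radial distance = base radius + s = 37 + 5.6706 = 42.6706

42.6706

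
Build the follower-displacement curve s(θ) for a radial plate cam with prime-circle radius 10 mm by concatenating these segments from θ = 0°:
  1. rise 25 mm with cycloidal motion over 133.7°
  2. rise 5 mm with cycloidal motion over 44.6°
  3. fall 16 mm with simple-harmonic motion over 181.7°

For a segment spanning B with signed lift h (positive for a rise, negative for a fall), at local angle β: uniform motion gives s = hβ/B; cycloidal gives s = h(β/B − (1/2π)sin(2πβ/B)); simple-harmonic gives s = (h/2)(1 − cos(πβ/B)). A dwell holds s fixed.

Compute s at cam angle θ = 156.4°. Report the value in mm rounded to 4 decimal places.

seg 1 [0°–133.7°] cycloidal, h=25: full span → s += 25 → s = 25.0000
seg 2 [133.7°–178.3°] cycloidal, h=5: θ=156.4° here. β=22.7, B=44.6. 5·(0.5090 − sin(2π·0.5090)/(2π)) = 2.5897 → s = 27.5897

27.5897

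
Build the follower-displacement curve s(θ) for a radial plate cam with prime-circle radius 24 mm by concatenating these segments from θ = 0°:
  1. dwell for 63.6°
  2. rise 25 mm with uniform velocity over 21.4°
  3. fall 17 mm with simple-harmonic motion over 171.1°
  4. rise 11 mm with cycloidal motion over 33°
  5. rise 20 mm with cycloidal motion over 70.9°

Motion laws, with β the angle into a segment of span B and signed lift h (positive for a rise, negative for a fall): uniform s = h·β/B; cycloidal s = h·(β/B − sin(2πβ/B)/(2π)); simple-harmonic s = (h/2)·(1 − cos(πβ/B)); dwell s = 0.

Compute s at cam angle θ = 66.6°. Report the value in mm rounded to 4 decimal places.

seg 1 [0°–63.6°] dwell: s stays 0.0000
seg 2 [63.6°–85°] uniform, h=25: θ=66.6° here. β=3, B=21.4. 25·3/21.4 = 3.5047 → s = 3.5047

3.5047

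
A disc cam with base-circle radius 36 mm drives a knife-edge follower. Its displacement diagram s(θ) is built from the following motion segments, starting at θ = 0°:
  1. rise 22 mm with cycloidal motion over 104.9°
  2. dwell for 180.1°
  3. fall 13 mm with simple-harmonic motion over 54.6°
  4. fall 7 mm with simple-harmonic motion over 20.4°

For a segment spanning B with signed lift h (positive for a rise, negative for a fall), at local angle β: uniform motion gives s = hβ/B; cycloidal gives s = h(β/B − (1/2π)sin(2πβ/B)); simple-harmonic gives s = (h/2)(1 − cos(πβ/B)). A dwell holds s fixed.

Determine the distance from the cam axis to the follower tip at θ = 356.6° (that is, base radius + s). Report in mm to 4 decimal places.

seg 1 [0°–104.9°] cycloidal, h=22: full span → s += 22 → s = 22.0000
seg 2 [104.9°–285°] dwell: s stays 22.0000
seg 3 [285°–339.6°] simple-harmonic, h=-13: full span → s += -13 → s = 9.0000
seg 4 [339.6°–360°] simple-harmonic, h=-7: θ=356.6° here. β=17, B=20.4. -7/2·(1 − cos(π·0.8333)) = -6.5311 → s = 2.4689
radial distance = base radius + s = 36 + 2.4689 = 38.4689

38.4689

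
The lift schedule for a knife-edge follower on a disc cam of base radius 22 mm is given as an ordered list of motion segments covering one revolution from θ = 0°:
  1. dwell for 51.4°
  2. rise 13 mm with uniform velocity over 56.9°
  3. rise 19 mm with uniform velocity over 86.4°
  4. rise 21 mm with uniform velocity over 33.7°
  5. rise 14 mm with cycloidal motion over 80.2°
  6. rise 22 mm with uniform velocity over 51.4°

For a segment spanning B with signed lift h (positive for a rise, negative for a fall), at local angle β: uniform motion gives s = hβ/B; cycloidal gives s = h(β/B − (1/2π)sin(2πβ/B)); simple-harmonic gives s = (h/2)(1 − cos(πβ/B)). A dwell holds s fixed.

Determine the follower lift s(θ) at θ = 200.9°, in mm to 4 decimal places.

seg 1 [0°–51.4°] dwell: s stays 0.0000
seg 2 [51.4°–108.3°] uniform, h=13: full span → s += 13 → s = 13.0000
seg 3 [108.3°–194.7°] uniform, h=19: full span → s += 19 → s = 32.0000
seg 4 [194.7°–228.4°] uniform, h=21: θ=200.9° here. β=6.2, B=33.7. 21·6.2/33.7 = 3.8635 → s = 35.8635

35.8635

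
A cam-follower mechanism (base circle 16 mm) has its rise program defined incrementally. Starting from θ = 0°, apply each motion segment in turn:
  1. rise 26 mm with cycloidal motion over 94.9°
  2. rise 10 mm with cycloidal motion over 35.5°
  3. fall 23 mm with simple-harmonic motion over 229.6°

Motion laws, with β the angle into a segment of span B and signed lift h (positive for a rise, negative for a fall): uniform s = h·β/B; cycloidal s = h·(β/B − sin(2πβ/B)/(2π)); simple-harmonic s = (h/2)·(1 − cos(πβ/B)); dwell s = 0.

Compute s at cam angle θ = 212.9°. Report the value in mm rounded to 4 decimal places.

seg 1 [0°–94.9°] cycloidal, h=26: full span → s += 26 → s = 26.0000
seg 2 [94.9°–130.4°] cycloidal, h=10: full span → s += 10 → s = 36.0000
seg 3 [130.4°–360°] simple-harmonic, h=-23: θ=212.9° here. β=82.5, B=229.6. -23/2·(1 − cos(π·0.3593)) = -6.5813 → s = 29.4187

29.4187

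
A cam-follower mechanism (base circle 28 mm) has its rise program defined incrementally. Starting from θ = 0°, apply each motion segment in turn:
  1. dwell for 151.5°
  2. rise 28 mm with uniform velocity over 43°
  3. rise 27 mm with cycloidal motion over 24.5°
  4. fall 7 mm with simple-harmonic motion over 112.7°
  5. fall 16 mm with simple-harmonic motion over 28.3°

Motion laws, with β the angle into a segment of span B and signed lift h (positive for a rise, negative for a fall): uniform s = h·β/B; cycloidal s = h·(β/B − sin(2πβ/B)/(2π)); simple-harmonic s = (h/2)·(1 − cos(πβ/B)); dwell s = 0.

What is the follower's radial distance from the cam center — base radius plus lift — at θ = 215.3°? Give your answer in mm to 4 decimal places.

seg 1 [0°–151.5°] dwell: s stays 0.0000
seg 2 [151.5°–194.5°] uniform, h=28: full span → s += 28 → s = 28.0000
seg 3 [194.5°–219°] cycloidal, h=27: θ=215.3° here. β=20.8, B=24.5. 27·(0.8490 − sin(2π·0.8490)/(2π)) = 26.4151 → s = 54.4151
radial distance = base radius + s = 28 + 54.4151 = 82.4151

82.4151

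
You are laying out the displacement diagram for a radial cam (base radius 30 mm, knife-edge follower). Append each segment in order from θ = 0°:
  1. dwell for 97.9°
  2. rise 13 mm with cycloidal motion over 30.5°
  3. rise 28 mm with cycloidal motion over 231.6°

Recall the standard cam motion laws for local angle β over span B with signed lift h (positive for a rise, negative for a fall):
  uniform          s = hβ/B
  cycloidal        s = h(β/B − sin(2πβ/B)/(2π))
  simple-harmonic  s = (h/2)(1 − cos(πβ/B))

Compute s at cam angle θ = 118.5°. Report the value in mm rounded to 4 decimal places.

seg 1 [0°–97.9°] dwell: s stays 0.0000
seg 2 [97.9°–128.4°] cycloidal, h=13: θ=118.5° here. β=20.6, B=30.5. 13·(0.6754 − sin(2π·0.6754)/(2π)) = 10.6262 → s = 10.6262

10.6262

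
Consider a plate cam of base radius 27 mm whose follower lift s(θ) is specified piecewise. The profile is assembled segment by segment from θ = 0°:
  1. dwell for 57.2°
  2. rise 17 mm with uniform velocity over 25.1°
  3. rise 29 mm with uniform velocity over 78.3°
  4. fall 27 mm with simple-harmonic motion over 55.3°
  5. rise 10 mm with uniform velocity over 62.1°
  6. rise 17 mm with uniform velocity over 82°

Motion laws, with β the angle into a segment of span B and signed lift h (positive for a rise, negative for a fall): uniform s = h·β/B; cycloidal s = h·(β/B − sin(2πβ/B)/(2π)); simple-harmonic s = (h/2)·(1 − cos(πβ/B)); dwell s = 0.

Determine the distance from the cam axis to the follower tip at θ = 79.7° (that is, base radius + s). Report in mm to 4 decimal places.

seg 1 [0°–57.2°] dwell: s stays 0.0000
seg 2 [57.2°–82.3°] uniform, h=17: θ=79.7° here. β=22.5, B=25.1. 17·22.5/25.1 = 15.2390 → s = 15.2390
radial distance = base radius + s = 27 + 15.2390 = 42.2390

42.2390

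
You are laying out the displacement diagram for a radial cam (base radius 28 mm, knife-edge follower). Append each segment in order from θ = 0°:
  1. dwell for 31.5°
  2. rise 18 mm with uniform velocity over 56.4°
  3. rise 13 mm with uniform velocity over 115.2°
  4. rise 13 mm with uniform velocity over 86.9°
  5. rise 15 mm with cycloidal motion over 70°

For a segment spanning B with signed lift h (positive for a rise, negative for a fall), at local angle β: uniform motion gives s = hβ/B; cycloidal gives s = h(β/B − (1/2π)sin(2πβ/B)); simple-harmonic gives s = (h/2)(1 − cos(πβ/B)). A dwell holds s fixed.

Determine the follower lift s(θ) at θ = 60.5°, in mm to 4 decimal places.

seg 1 [0°–31.5°] dwell: s stays 0.0000
seg 2 [31.5°–87.9°] uniform, h=18: θ=60.5° here. β=29, B=56.4. 18·29/56.4 = 9.2553 → s = 9.2553

9.2553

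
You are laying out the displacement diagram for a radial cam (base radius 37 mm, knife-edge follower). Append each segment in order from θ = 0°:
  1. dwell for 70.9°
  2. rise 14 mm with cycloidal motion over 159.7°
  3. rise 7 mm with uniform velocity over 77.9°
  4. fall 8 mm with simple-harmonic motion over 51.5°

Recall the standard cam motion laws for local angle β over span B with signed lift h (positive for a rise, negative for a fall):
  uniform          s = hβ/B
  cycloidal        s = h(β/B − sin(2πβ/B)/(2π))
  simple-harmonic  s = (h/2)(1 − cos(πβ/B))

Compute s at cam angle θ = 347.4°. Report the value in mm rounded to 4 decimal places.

seg 1 [0°–70.9°] dwell: s stays 0.0000
seg 2 [70.9°–230.6°] cycloidal, h=14: full span → s += 14 → s = 14.0000
seg 3 [230.6°–308.5°] uniform, h=7: full span → s += 7 → s = 21.0000
seg 4 [308.5°–360°] simple-harmonic, h=-8: θ=347.4° here. β=38.9, B=51.5. -8/2·(1 − cos(π·0.7553)) = -6.8755 → s = 14.1245

14.1245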